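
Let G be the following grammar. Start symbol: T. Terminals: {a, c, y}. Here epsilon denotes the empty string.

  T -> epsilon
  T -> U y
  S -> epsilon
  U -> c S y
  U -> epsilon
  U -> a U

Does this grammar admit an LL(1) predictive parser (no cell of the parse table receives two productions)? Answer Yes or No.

FIRST(T) = {epsilon, a, c, y}
FIRST(S) = {epsilon}
FIRST(U) = {epsilon, a, c}
FOLLOW(T) = {$}
FOLLOW(S) = {y}
FOLLOW(U) = {y}
Each cell of M receives at most one production.

Yes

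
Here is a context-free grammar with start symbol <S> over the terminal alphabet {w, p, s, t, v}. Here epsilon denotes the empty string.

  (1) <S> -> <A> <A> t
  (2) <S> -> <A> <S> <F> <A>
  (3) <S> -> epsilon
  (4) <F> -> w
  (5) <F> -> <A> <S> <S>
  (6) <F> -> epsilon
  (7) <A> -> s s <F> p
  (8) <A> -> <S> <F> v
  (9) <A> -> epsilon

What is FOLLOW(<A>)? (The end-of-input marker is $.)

{$, p, s, t, v, w}

FIRST(<S>): from <S>-><A> <A> t we get {s, t, v, w}; from <S>-><A> <S> <F> <A> we get {epsilon, s, t, v, w}; from <S>->epsilon we get {epsilon}. So FIRST(<S>) = {epsilon, s, t, v, w}.
FIRST(<F>): from <F>->w we get {w}; from <F>-><A> <S> <S> we get {epsilon, s, t, v, w}; from <F>->epsilon we get {epsilon}. So FIRST(<F>) = {epsilon, s, t, v, w}.
FIRST(<A>): from <A>->s s <F> p we get {s}; from <A>-><S> <F> v we get {s, t, v, w}; from <A>->epsilon we get {epsilon}. So FIRST(<A>) = {epsilon, s, t, v, w}.
FOLLOW(<S>) includes $ since <S> is the start symbol.
FOLLOW(<S>): in <S>-><A> <S> <F> <A>, <S> is followed by <F> <A> with FIRST {epsilon, s, t, v, w}; in <S>-><A> <S> <F> <A>, the suffix after <S> is nullable (adds nothing new); in <F>-><A> <S> <S> (occurrence 1), <S> is followed by <S> with FIRST {epsilon, s, t, v, w}; in <F>-><A> <S> <S> (occurrence 1), the suffix after <S> is nullable, so FOLLOW(<S>) ⊇ FOLLOW(<F>) = {$, p, s, t, v, w}; in <F>-><A> <S> <S> (occurrence 2), the suffix after <S> is empty, so FOLLOW(<S>) ⊇ FOLLOW(<F>) = {$, p, s, t, v, w}; in <A>-><S> <F> v, <S> is followed by <F> v with FIRST {s, t, v, w}. Thus FOLLOW(<S>) = {$, p, s, t, v, w}.
FOLLOW(<F>): in <S>-><A> <S> <F> <A>, <F> is followed by <A> with FIRST {epsilon, s, t, v, w}; in <S>-><A> <S> <F> <A>, the suffix after <F> is nullable, so FOLLOW(<F>) ⊇ FOLLOW(<S>) = {$, p, s, t, v, w}; in <A>->s s <F> p, <F> is followed by p with FIRST {p}; in <A>-><S> <F> v, <F> is followed by v with FIRST {v}. Thus FOLLOW(<F>) = {$, p, s, t, v, w}.
FOLLOW(<A>): in <S>-><A> <A> t (occurrence 1), <A> is followed by <A> t with FIRST {s, t, v, w}; in <S>-><A> <A> t (occurrence 2), <A> is followed by t with FIRST {t}; in <S>-><A> <S> <F> <A> (occurrence 1), <A> is followed by <S> <F> <A> with FIRST {epsilon, s, t, v, w}; in <S>-><A> <S> <F> <A> (occurrence 1), the suffix after <A> is nullable, so FOLLOW(<A>) ⊇ FOLLOW(<S>) = {$, p, s, t, v, w}; in <S>-><A> <S> <F> <A> (occurrence 2), the suffix after <A> is empty, so FOLLOW(<A>) ⊇ FOLLOW(<S>) = {$, p, s, t, v, w}; in <F>-><A> <S> <S>, <A> is followed by <S> <S> with FIRST {epsilon, s, t, v, w}; in <F>-><A> <S> <S>, the suffix after <A> is nullable, so FOLLOW(<A>) ⊇ FOLLOW(<F>) = {$, p, s, t, v, w}. Thus FOLLOW(<A>) = {$, p, s, t, v, w}.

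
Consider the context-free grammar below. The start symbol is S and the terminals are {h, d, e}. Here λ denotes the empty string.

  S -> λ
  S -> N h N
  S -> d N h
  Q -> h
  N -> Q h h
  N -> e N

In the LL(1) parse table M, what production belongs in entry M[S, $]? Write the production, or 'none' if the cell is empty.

FIRST(Q): from Q->h we get {h}. So FIRST(Q) = {h}.
FIRST(N): from N->Q h h we get {h}; from N->e N we get {e}. So FIRST(N) = {e, h}.
FIRST(S): from S->λ we get {λ}; from S->N h N we get {e, h}; from S->d N h we get {d}. So FIRST(S) = {λ, d, e, h}.
FOLLOW(S) includes $ since S is the start symbol.
FOLLOW(S): S appears on no right-hand side. Thus FOLLOW(S) = {$}.
For S -> λ: FIRST(λ) = {λ}, so it goes in M[S, t] for t ∈ {}; since λ ∈ FIRST, also for every t ∈ FOLLOW(S) = {$}.
For S -> N h N: FIRST(N h N) = {e, h}, so it goes in M[S, t] for t ∈ {e, h}.
For S -> d N h: FIRST(d N h) = {d}, so it goes in M[S, t] for t ∈ {d}.

S -> λ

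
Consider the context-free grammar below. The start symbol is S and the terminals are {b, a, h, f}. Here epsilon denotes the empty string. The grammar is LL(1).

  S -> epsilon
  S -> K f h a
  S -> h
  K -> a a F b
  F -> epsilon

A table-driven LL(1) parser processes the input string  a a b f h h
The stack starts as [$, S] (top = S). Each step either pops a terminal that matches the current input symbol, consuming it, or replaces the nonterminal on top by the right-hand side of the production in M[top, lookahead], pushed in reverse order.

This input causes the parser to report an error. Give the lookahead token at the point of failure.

h

step 1: stack=$ S  input=a a b f h h $  — expand S -> K f h a
step 2: stack=$ a h f K  input=a a b f h h $  — expand K -> a a F b
step 3: stack=$ a h f b F a a  input=a a b f h h $  — match a
step 4: stack=$ a h f b F a  input=a b f h h $  — match a
step 5: stack=$ a h f b F  input=b f h h $  — expand F -> epsilon
step 6: stack=$ a h f b  input=b f h h $  — match b
step 7: stack=$ a h f  input=f h h $  — match f
step 8: stack=$ a h  input=h h $  — match h
step 9: stack=$ a  input=h $  — error: top is terminal a but lookahead is h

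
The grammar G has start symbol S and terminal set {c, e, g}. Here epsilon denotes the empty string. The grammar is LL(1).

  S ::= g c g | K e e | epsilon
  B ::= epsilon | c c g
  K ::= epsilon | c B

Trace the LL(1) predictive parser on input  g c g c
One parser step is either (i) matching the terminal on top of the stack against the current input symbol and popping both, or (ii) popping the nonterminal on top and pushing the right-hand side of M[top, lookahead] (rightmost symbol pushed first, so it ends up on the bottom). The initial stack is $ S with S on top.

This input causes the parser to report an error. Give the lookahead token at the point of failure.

c

step 1: stack=$ S  input=g c g c $  — expand S ::= g c g
step 2: stack=$ g c g  input=g c g c $  — match g
step 3: stack=$ g c  input=c g c $  — match c
step 4: stack=$ g  input=g c $  — match g
step 5: stack=$  input=c $  — error: stack empty but input remains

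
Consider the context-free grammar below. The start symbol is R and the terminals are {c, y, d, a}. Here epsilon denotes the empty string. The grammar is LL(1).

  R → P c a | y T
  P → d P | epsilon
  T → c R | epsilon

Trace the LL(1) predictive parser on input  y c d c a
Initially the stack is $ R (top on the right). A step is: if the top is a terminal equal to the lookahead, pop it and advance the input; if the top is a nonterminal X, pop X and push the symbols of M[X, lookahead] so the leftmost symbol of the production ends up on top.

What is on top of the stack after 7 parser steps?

step 1: stack=$ R  input=y c d c a $  — expand R → y T
step 2: stack=$ T y  input=y c d c a $  — match y
step 3: stack=$ T  input=c d c a $  — expand T → c R
step 4: stack=$ R c  input=c d c a $  — match c
step 5: stack=$ R  input=d c a $  — expand R → P c a
step 6: stack=$ a c P  input=d c a $  — expand P → d P
step 7: stack=$ a c P d  input=d c a $  — match d
Stack after step 7: $ a c P (top = P).

P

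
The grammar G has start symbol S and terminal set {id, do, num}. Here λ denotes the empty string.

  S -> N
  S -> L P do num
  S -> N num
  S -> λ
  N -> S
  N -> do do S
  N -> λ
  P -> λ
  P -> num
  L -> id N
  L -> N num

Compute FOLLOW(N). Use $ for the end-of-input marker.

FIRST(P): from P->λ we get {λ}; from P->num we get {num}. So FIRST(P) = {λ, num}.
FIRST(S): from S->N we get {λ, do, id, num}; from S->L P do num we get {do, id, num}; from S->N num we get {do, id, num}; from S->λ we get {λ}. So FIRST(S) = {λ, do, id, num}.
FIRST(N): from N->S we get {λ, do, id, num}; from N->do do S we get {do}; from N->λ we get {λ}. So FIRST(N) = {λ, do, id, num}.
FIRST(L): from L->id N we get {id}; from L->N num we get {do, id, num}. So FIRST(L) = {do, id, num}.
FOLLOW(S) includes $ since S is the start symbol.
FOLLOW(P): in S->L P do num, P is followed by do num with FIRST {do}. Thus FOLLOW(P) = {do}.
FOLLOW(L): in S->L P do num, L is followed by P do num with FIRST {do, num}. Thus FOLLOW(L) = {do, num}.
FOLLOW(S): in N->S, the suffix after S is empty, so FOLLOW(S) ⊇ FOLLOW(N) = {$, do, num}; in N->do do S, the suffix after S is empty, so FOLLOW(S) ⊇ FOLLOW(N) = {$, do, num}. Thus FOLLOW(S) = {$, do, num}.
FOLLOW(N): in S->N, the suffix after N is empty, so FOLLOW(N) ⊇ FOLLOW(S) = {$, do, num}; in S->N num, N is followed by num with FIRST {num}; in L->id N, the suffix after N is empty, so FOLLOW(N) ⊇ FOLLOW(L) = {do, num}; in L->N num, N is followed by num with FIRST {num}. Thus FOLLOW(N) = {$, do, num}.

{$, do, num}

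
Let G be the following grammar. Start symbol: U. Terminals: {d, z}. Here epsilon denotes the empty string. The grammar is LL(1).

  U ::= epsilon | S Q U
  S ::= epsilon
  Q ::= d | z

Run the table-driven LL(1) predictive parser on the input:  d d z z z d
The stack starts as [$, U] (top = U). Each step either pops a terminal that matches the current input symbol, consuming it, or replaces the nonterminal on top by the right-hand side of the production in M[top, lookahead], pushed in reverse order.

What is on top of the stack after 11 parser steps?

      Stack    Input          Action
   1  $ U      d d z z z d $  expand U ::= S Q U
   2  $ U Q S  d d z z z d $  expand S ::= epsilon
   3  $ U Q    d d z z z d $  expand Q ::= d
   4  $ U d    d d z z z d $  match d
   5  $ U      d z z z d $    expand U ::= S Q U
   6  $ U Q S  d z z z d $    expand S ::= epsilon
   7  $ U Q    d z z z d $    expand Q ::= d
   8  $ U d    d z z z d $    match d
   9  $ U      z z z d $      expand U ::= S Q U
  10  $ U Q S  z z z d $      expand S ::= epsilon
  11  $ U Q    z z z d $      expand Q ::= z
Stack after step 11: $ U z (top = z).

z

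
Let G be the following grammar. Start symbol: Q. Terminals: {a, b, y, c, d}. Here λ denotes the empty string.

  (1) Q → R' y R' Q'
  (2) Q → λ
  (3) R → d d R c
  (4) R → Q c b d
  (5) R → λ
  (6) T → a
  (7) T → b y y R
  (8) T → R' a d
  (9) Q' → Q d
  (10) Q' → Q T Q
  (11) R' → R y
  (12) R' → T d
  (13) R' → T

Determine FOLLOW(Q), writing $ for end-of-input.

{$, a, b, c, d, y}

FIRST(Q): from Q→R' y R' Q' we get {a, b, c, d, y}; from Q→λ we get {λ}. So FIRST(Q) = {λ, a, b, c, d, y}.
FIRST(R): from R→d d R c we get {d}; from R→Q c b d we get {a, b, c, d, y}; from R→λ we get {λ}. So FIRST(R) = {λ, a, b, c, d, y}.
FIRST(T): from T→a we get {a}; from T→b y y R we get {b}; from T→R' a d we get {a, b, c, d, y}. So FIRST(T) = {a, b, c, d, y}.
FIRST(Q'): from Q'→Q d we get {a, b, c, d, y}; from Q'→Q T Q we get {a, b, c, d, y}. So FIRST(Q') = {a, b, c, d, y}.
FIRST(R'): from R'→R y we get {a, b, c, d, y}; from R'→T d we get {a, b, c, d, y}; from R'→T we get {a, b, c, d, y}. So FIRST(R') = {a, b, c, d, y}.
FOLLOW(Q) includes $ since Q is the start symbol.
FOLLOW(R'): in Q→R' y R' Q' (occurrence 1), R' is followed by y R' Q' with FIRST {y}; in Q→R' y R' Q' (occurrence 2), R' is followed by Q' with FIRST {a, b, c, d, y}; in T→R' a d, R' is followed by a d with FIRST {a}. Thus FOLLOW(R') = {a, b, c, d, y}.
FOLLOW(Q): in R→Q c b d, Q is followed by c b d with FIRST {c}; in Q'→Q d, Q is followed by d with FIRST {d}; in Q'→Q T Q (occurrence 1), Q is followed by T Q with FIRST {a, b, c, d, y}; in Q'→Q T Q (occurrence 2), the suffix after Q is empty, so FOLLOW(Q) ⊇ FOLLOW(Q') = {$, a, b, c, d, y}. Thus FOLLOW(Q) = {$, a, b, c, d, y}.
FOLLOW(Q'): in Q→R' y R' Q', the suffix after Q' is empty, so FOLLOW(Q') ⊇ FOLLOW(Q) = {$, a, b, c, d, y}. Thus FOLLOW(Q') = {$, a, b, c, d, y}.
FOLLOW(T): in Q'→Q T Q, T is followed by Q with FIRST {λ, a, b, c, d, y}; in Q'→Q T Q, the suffix after T is nullable, so FOLLOW(T) ⊇ FOLLOW(Q') = {$, a, b, c, d, y}; in R'→T d, T is followed by d with FIRST {d}; in R'→T, the suffix after T is empty, so FOLLOW(T) ⊇ FOLLOW(R') = {a, b, c, d, y}. Thus FOLLOW(T) = {$, a, b, c, d, y}.
FOLLOW(R): in R→d d R c, R is followed by c with FIRST {c}; in T→b y y R, the suffix after R is empty, so FOLLOW(R) ⊇ FOLLOW(T) = {$, a, b, c, d, y}; in R'→R y, R is followed by y with FIRST {y}. Thus FOLLOW(R) = {$, a, b, c, d, y}.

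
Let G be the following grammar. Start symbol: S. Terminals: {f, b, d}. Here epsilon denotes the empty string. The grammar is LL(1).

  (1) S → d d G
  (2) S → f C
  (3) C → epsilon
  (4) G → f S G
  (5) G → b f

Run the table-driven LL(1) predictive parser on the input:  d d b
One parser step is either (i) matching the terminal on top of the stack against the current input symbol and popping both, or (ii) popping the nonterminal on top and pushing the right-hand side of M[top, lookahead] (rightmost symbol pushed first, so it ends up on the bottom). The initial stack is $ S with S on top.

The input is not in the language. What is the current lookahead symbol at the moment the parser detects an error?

$

step 1: stack=$ S  input=d d b $  — expand S → d d G
step 2: stack=$ G d d  input=d d b $  — match d
step 3: stack=$ G d  input=d b $  — match d
step 4: stack=$ G  input=b $  — expand G → b f
step 5: stack=$ f b  input=b $  — match b
step 6: stack=$ f  input=$  — error: top is terminal f but lookahead is $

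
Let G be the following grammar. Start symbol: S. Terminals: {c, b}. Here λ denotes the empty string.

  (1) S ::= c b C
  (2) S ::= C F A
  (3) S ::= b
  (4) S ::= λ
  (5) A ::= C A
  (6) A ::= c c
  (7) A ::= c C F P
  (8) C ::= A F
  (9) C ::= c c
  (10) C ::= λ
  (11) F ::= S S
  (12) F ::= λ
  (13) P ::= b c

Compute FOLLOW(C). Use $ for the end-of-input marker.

FIRST(P): from P::=b c we get {b}. So FIRST(P) = {b}.
FIRST(S): from S::=c b C we get {c}; from S::=C F A we get {b, c}; from S::=b we get {b}; from S::=λ we get {λ}. So FIRST(S) = {λ, b, c}.
FIRST(F): from F::=S S we get {λ, b, c}; from F::=λ we get {λ}. So FIRST(F) = {λ, b, c}.
FIRST(A): from A::=C A we get {c}; from A::=c c we get {c}; from A::=c C F P we get {c}. So FIRST(A) = {c}.
FIRST(C): from C::=A F we get {c}; from C::=c c we get {c}; from C::=λ we get {λ}. So FIRST(C) = {λ, c}.
FOLLOW(S) includes $ since S is the start symbol.
FOLLOW(S): in F::=S S (occurrence 1), S is followed by S with FIRST {λ, b, c}; in F::=S S (occurrence 1), the suffix after S is nullable, so FOLLOW(S) ⊇ FOLLOW(F) = {$, b, c}; in F::=S S (occurrence 2), the suffix after S is empty, so FOLLOW(S) ⊇ FOLLOW(F) = {$, b, c}. Thus FOLLOW(S) = {$, b, c}.
FOLLOW(C): in S::=c b C, the suffix after C is empty, so FOLLOW(C) ⊇ FOLLOW(S) = {$, b, c}; in S::=C F A, C is followed by F A with FIRST {b, c}; in A::=C A, C is followed by A with FIRST {c}; in A::=c C F P, C is followed by F P with FIRST {b, c}. Thus FOLLOW(C) = {$, b, c}.
FOLLOW(A): in S::=C F A, the suffix after A is empty, so FOLLOW(A) ⊇ FOLLOW(S) = {$, b, c}; in A::=C A, the suffix after A is empty (adds nothing new); in C::=A F, A is followed by F with FIRST {λ, b, c}; in C::=A F, the suffix after A is nullable, so FOLLOW(A) ⊇ FOLLOW(C) = {$, b, c}. Thus FOLLOW(A) = {$, b, c}.
FOLLOW(F): in S::=C F A, F is followed by A with FIRST {c}; in A::=c C F P, F is followed by P with FIRST {b}; in C::=A F, the suffix after F is empty, so FOLLOW(F) ⊇ FOLLOW(C) = {$, b, c}. Thus FOLLOW(F) = {$, b, c}.
FOLLOW(P): in A::=c C F P, the suffix after P is empty, so FOLLOW(P) ⊇ FOLLOW(A) = {$, b, c}. Thus FOLLOW(P) = {$, b, c}.

{$, b, c}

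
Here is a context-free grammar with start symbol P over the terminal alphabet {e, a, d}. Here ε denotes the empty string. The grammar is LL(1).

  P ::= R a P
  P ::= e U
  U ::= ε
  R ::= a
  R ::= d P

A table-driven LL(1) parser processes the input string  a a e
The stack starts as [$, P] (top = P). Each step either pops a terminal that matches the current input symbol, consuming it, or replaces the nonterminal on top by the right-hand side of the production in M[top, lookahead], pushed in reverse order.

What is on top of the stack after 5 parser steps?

step 1: stack=$ P  input=a a e $  — expand P ::= R a P
step 2: stack=$ P a R  input=a a e $  — expand R ::= a
step 3: stack=$ P a a  input=a a e $  — match a
step 4: stack=$ P a  input=a e $  — match a
step 5: stack=$ P  input=e $  — expand P ::= e U
Stack after step 5: $ U e (top = e).

e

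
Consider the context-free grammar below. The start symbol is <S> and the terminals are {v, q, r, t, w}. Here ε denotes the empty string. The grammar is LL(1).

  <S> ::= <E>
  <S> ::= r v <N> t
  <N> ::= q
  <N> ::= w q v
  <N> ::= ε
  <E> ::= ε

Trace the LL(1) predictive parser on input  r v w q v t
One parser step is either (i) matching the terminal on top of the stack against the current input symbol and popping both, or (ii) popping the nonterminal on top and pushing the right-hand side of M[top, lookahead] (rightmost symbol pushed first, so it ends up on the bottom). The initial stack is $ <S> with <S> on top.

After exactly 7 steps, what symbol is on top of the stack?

t

     Stack        Input          Action
  1  $ <S>        r v w q v t $  expand <S> ::= r v <N> t
  2  $ t <N> v r  r v w q v t $  match r
  3  $ t <N> v    v w q v t $    match v
  4  $ t <N>      w q v t $      expand <N> ::= w q v
  5  $ t v q w    w q v t $      match w
  6  $ t v q      q v t $        match q
  7  $ t v        v t $          match v
Stack after step 7: $ t (top = t).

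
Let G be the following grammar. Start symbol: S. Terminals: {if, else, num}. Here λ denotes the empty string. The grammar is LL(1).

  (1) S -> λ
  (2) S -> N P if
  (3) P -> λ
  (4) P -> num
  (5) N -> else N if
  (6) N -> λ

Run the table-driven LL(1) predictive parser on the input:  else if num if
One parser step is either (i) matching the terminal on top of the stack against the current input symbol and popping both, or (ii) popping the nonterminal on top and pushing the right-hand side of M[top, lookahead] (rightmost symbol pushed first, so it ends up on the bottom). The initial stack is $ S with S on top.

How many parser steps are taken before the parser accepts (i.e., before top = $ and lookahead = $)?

8

step 1: stack=$ S  input=else if num if $  — expand S -> N P if
step 2: stack=$ if P N  input=else if num if $  — expand N -> else N if
step 3: stack=$ if P if N else  input=else if num if $  — match else
step 4: stack=$ if P if N  input=if num if $  — expand N -> λ
step 5: stack=$ if P if  input=if num if $  — match if
step 6: stack=$ if P  input=num if $  — expand P -> num
step 7: stack=$ if num  input=num if $  — match num
step 8: stack=$ if  input=if $  — match if
Accept reached after 8 steps.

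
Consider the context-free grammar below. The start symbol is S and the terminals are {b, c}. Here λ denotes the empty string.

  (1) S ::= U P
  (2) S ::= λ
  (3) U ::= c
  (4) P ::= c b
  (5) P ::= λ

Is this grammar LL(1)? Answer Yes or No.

FIRST(S) = {λ, c}
FIRST(U) = {c}
FIRST(P) = {λ, c}
FOLLOW(S) = {$}
FOLLOW(U) = {$, c}
FOLLOW(P) = {$}
Each cell of M receives at most one production.

Yes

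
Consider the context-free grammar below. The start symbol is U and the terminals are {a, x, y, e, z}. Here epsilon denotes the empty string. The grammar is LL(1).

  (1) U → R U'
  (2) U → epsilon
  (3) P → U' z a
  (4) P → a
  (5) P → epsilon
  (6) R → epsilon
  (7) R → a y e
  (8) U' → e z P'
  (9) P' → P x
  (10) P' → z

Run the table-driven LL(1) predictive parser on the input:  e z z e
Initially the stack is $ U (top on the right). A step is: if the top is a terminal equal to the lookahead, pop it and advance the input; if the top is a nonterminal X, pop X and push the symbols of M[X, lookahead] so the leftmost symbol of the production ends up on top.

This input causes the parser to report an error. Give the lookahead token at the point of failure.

e

step 1: stack=$ U  input=e z z e $  — expand U → R U'
step 2: stack=$ U' R  input=e z z e $  — expand R → epsilon
step 3: stack=$ U'  input=e z z e $  — expand U' → e z P'
step 4: stack=$ P' z e  input=e z z e $  — match e
step 5: stack=$ P' z  input=z z e $  — match z
step 6: stack=$ P'  input=z e $  — expand P' → z
step 7: stack=$ z  input=z e $  — match z
step 8: stack=$  input=e $  — error: stack empty but input remains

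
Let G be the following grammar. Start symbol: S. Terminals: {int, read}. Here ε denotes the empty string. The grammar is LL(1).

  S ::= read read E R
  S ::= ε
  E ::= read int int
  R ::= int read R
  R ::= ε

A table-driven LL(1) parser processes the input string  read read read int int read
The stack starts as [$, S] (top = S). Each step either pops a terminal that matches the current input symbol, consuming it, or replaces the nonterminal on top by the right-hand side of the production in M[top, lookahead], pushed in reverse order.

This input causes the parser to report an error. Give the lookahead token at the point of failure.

     Stack             Input                          Action
  1  $ S               read read read int int read $  expand S ::= read read E R
  2  $ R E read read   read read read int int read $  match read
  3  $ R E read        read read int int read $       match read
  4  $ R E             read int int read $            expand E ::= read int int
  5  $ R int int read  read int int read $            match read
  6  $ R int int       int int read $                 match int
  7  $ R int           int read $                     match int
  8  $ R               read $                         error: M[R, read] is empty

read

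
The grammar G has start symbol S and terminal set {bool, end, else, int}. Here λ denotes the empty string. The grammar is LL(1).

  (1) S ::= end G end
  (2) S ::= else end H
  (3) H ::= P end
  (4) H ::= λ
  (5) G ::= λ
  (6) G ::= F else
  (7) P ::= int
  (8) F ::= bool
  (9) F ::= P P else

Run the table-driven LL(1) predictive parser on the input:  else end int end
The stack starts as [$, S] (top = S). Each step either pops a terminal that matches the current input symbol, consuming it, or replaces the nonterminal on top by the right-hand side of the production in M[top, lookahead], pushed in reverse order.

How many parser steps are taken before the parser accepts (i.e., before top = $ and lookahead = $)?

7

     Stack         Input               Action
  1  $ S           else end int end $  expand S ::= else end H
  2  $ H end else  else end int end $  match else
  3  $ H end       end int end $       match end
  4  $ H           int end $           expand H ::= P end
  5  $ end P       int end $           expand P ::= int
  6  $ end int     int end $           match int
  7  $ end         end $               match end
Accept reached after 7 steps.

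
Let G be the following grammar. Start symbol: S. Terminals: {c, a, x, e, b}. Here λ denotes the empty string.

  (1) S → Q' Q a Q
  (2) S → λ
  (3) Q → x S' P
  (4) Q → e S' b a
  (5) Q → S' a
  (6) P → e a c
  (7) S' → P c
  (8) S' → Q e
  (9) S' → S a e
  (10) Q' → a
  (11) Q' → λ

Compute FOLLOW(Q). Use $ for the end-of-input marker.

FIRST(P) = {e}
FIRST(Q') = {λ, a}
FIRST(S) = {λ, a, e, x}  (via Q' Q a Q)
FIRST(Q) = {a, e, x}  (via S' a)
FIRST(S') = {a, e, x}  (via P c, Q e, S a e)
FOLLOW(S) includes $ since S is the start symbol.
FOLLOW(S): in S'→S a e, S is followed by a e with FIRST {a}. Thus FOLLOW(S) = {$, a}.
FOLLOW(Q): in S→Q' Q a Q (occurrence 1), Q is followed by a Q with FIRST {a}; in S→Q' Q a Q (occurrence 2), the suffix after Q is empty, so FOLLOW(Q) ⊇ FOLLOW(S) = {$, a}; in S'→Q e, Q is followed by e with FIRST {e}. Thus FOLLOW(Q) = {$, a, e}.
FOLLOW(P): in Q→x S' P, the suffix after P is empty, so FOLLOW(P) ⊇ FOLLOW(Q) = {$, a, e}; in S'→P c, P is followed by c with FIRST {c}. Thus FOLLOW(P) = {$, a, c, e}.
FOLLOW(S'): in Q→x S' P, S' is followed by P with FIRST {e}; in Q→e S' b a, S' is followed by b a with FIRST {b}; in Q→S' a, S' is followed by a with FIRST {a}. Thus FOLLOW(S') = {a, b, e}.
FOLLOW(Q'): in S→Q' Q a Q, Q' is followed by Q a Q with FIRST {a, e, x}. Thus FOLLOW(Q') = {a, e, x}.

{$, a, e}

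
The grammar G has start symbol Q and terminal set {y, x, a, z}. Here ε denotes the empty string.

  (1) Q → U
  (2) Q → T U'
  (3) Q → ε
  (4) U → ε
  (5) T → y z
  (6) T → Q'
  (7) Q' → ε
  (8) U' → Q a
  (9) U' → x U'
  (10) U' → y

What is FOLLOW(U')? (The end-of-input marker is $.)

{$, a}

FIRST(U): from U→ε we get {ε}. So FIRST(U) = {ε}.
FIRST(Q'): from Q'→ε we get {ε}. So FIRST(Q') = {ε}.
FIRST(T): from T→y z we get {y}; from T→Q' we get {ε}. So FIRST(T) = {ε, y}.
FIRST(Q): from Q→U we get {ε}; from Q→T U' we get {a, x, y}; from Q→ε we get {ε}. So FIRST(Q) = {ε, a, x, y}.
FIRST(U'): from U'→Q a we get {a, x, y}; from U'→x U' we get {x}; from U'→y we get {y}. So FIRST(U') = {a, x, y}.
FOLLOW(Q) includes $ since Q is the start symbol.
FOLLOW(Q): in U'→Q a, Q is followed by a with FIRST {a}. Thus FOLLOW(Q) = {$, a}.
FOLLOW(U): in Q→U, the suffix after U is empty, so FOLLOW(U) ⊇ FOLLOW(Q) = {$, a}. Thus FOLLOW(U) = {$, a}.
FOLLOW(T): in Q→T U', T is followed by U' with FIRST {a, x, y}. Thus FOLLOW(T) = {a, x, y}.
FOLLOW(Q'): in T→Q', the suffix after Q' is empty, so FOLLOW(Q') ⊇ FOLLOW(T) = {a, x, y}. Thus FOLLOW(Q') = {a, x, y}.
FOLLOW(U'): in Q→T U', the suffix after U' is empty, so FOLLOW(U') ⊇ FOLLOW(Q) = {$, a}; in U'→x U', the suffix after U' is empty (adds nothing new). Thus FOLLOW(U') = {$, a}.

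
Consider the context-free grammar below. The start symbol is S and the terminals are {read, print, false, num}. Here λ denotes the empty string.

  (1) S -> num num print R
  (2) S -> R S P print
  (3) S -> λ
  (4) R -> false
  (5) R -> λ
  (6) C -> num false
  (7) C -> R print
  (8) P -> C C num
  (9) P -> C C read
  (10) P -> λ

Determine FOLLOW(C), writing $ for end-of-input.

{false, num, print, read}

FIRST(R) = {λ, false}
FIRST(C) = {false, num, print}  (via R print)
FIRST(P) = {λ, false, num, print}  (via C C num, C C read)
FIRST(S) = {λ, false, num, print}  (via R S P print)
FOLLOW(S) includes $ since S is the start symbol.
FOLLOW(S): in S->R S P print, S is followed by P print with FIRST {false, num, print}. Thus FOLLOW(S) = {$, false, num, print}.
FOLLOW(R): in S->num num print R, the suffix after R is empty, so FOLLOW(R) ⊇ FOLLOW(S) = {$, false, num, print}; in S->R S P print, R is followed by S P print with FIRST {false, num, print}; in C->R print, R is followed by print with FIRST {print}. Thus FOLLOW(R) = {$, false, num, print}.
FOLLOW(C): in P->C C num (occurrence 1), C is followed by C num with FIRST {false, num, print}; in P->C C num (occurrence 2), C is followed by num with FIRST {num}; in P->C C read (occurrence 1), C is followed by C read with FIRST {false, num, print}; in P->C C read (occurrence 2), C is followed by read with FIRST {read}. Thus FOLLOW(C) = {false, num, print, read}.
FOLLOW(P): in S->R S P print, P is followed by print with FIRST {print}. Thus FOLLOW(P) = {print}.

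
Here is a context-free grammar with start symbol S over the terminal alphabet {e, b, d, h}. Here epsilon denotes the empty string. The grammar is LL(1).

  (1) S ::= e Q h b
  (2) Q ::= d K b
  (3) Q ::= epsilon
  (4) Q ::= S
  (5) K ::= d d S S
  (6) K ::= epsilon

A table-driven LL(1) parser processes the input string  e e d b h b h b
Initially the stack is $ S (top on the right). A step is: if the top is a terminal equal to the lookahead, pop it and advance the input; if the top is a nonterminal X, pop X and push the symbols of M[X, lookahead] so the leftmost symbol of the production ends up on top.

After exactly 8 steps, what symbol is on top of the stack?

step 1: stack=$ S  input=e e d b h b h b $  — expand S ::= e Q h b
step 2: stack=$ b h Q e  input=e e d b h b h b $  — match e
step 3: stack=$ b h Q  input=e d b h b h b $  — expand Q ::= S
step 4: stack=$ b h S  input=e d b h b h b $  — expand S ::= e Q h b
step 5: stack=$ b h b h Q e  input=e d b h b h b $  — match e
step 6: stack=$ b h b h Q  input=d b h b h b $  — expand Q ::= d K b
step 7: stack=$ b h b h b K d  input=d b h b h b $  — match d
step 8: stack=$ b h b h b K  input=b h b h b $  — expand K ::= epsilon
Stack after step 8: $ b h b h b (top = b).

b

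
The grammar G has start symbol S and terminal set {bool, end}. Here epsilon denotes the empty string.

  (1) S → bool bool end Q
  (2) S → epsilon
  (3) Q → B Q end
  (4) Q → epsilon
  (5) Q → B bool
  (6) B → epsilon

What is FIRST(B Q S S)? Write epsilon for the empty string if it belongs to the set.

FIRST(S) = {epsilon, bool}
FIRST(B) = {epsilon}
FIRST(Q) = {epsilon, bool, end}  (via B Q end, B bool)
FIRST(B Q S S): take FIRST of each symbol in turn, carrying on past any symbol whose FIRST contains epsilon; result {epsilon, bool, end}.

{epsilon, bool, end}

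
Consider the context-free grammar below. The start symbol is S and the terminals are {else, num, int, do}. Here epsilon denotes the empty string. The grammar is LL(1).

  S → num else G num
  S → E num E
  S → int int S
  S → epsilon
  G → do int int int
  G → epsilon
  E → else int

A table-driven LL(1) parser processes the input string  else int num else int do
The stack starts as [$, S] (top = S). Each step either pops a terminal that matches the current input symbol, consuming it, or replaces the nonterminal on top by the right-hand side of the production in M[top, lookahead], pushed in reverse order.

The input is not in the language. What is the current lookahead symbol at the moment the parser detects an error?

do

     Stack             Input                       Action
  1  $ S               else int num else int do $  expand S → E num E
  2  $ E num E         else int num else int do $  expand E → else int
  3  $ E num int else  else int num else int do $  match else
  4  $ E num int       int num else int do $       match int
  5  $ E num           num else int do $           match num
  6  $ E               else int do $               expand E → else int
  7  $ int else        else int do $               match else
  8  $ int             int do $                    match int
  9  $                 do $                        error: stack empty but input remains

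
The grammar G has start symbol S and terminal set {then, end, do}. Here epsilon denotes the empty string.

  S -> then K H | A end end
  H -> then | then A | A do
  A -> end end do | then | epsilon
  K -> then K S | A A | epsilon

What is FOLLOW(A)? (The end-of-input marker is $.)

{$, do, end, then}

FIRST(A) = {epsilon, end, then}
FIRST(S) = {end, then}  (via A end end)
FIRST(H) = {do, end, then}  (via A do)
FIRST(K) = {epsilon, end, then}  (via A A)
FOLLOW(S) includes $ since S is the start symbol.
FOLLOW(K): in S->then K H, K is followed by H with FIRST {do, end, then}; in K->then K S, K is followed by S with FIRST {end, then}. Thus FOLLOW(K) = {do, end, then}.
FOLLOW(S): in K->then K S, the suffix after S is empty, so FOLLOW(S) ⊇ FOLLOW(K) = {do, end, then}. Thus FOLLOW(S) = {$, do, end, then}.
FOLLOW(H): in S->then K H, the suffix after H is empty, so FOLLOW(H) ⊇ FOLLOW(S) = {$, do, end, then}. Thus FOLLOW(H) = {$, do, end, then}.
FOLLOW(A): in S->A end end, A is followed by end end with FIRST {end}; in H->then A, the suffix after A is empty, so FOLLOW(A) ⊇ FOLLOW(H) = {$, do, end, then}; in H->A do, A is followed by do with FIRST {do}; in K->A A (occurrence 1), A is followed by A with FIRST {epsilon, end, then}; in K->A A (occurrence 1), the suffix after A is nullable, so FOLLOW(A) ⊇ FOLLOW(K) = {do, end, then}; in K->A A (occurrence 2), the suffix after A is empty, so FOLLOW(A) ⊇ FOLLOW(K) = {do, end, then}. Thus FOLLOW(A) = {$, do, end, then}.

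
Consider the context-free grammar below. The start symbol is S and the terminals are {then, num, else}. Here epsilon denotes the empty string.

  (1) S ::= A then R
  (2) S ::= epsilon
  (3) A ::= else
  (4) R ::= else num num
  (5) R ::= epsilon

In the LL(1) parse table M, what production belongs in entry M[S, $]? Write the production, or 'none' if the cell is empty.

FIRST(A) = {else}
FIRST(R) = {epsilon, else}
FIRST(S) = {epsilon, else}  (via A then R)
FOLLOW(S) includes $ since S is the start symbol.
FOLLOW(S): S appears on no right-hand side. Thus FOLLOW(S) = {$}.
For S ::= A then R: FIRST(A then R) = {else}, so it goes in M[S, t] for t ∈ {else}.
For S ::= epsilon: FIRST(epsilon) = {epsilon}, so it goes in M[S, t] for t ∈ {}; since epsilon ∈ FIRST, also for every t ∈ FOLLOW(S) = {$}.

S ::= epsilon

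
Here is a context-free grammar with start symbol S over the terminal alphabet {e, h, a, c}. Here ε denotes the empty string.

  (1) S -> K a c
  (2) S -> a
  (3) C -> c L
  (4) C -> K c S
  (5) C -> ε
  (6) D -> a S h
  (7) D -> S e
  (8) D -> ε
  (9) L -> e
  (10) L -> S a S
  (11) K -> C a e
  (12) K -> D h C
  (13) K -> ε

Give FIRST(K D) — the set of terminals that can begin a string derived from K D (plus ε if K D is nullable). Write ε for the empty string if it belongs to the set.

FIRST(S) = {a, c, h}  (via K a c)
FIRST(D) = {ε, a, c, h}  (via S e)
FIRST(L) = {a, c, e, h}  (via S a S)
FIRST(C) = {ε, a, c, h}  (via K c S)
FIRST(K) = {ε, a, c, h}  (via C a e, D h C)
FIRST(K D): take FIRST of each symbol in turn, carrying on past any symbol whose FIRST contains ε; result {ε, a, c, h}.

{ε, a, c, h}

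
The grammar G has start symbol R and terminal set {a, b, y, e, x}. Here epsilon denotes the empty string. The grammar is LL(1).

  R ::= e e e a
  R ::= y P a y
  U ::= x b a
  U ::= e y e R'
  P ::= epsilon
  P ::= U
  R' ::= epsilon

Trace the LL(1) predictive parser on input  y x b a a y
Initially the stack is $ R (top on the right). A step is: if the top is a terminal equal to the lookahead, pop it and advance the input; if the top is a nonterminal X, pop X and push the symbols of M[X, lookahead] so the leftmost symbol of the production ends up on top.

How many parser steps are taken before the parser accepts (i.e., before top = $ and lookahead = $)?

step 1: stack=$ R  input=y x b a a y $  — expand R ::= y P a y
step 2: stack=$ y a P y  input=y x b a a y $  — match y
step 3: stack=$ y a P  input=x b a a y $  — expand P ::= U
step 4: stack=$ y a U  input=x b a a y $  — expand U ::= x b a
step 5: stack=$ y a a b x  input=x b a a y $  — match x
step 6: stack=$ y a a b  input=b a a y $  — match b
step 7: stack=$ y a a  input=a a y $  — match a
step 8: stack=$ y a  input=a y $  — match a
step 9: stack=$ y  input=y $  — match y
Accept reached after 9 steps.

9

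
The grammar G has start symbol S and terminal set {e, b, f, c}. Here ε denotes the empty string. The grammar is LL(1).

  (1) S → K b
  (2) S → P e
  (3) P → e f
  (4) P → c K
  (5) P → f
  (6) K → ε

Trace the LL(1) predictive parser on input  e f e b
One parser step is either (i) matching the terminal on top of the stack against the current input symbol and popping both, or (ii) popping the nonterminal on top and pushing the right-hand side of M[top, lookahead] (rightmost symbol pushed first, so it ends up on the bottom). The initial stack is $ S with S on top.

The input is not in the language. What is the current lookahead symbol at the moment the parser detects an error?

step 1: stack=$ S  input=e f e b $  — expand S → P e
step 2: stack=$ e P  input=e f e b $  — expand P → e f
step 3: stack=$ e f e  input=e f e b $  — match e
step 4: stack=$ e f  input=f e b $  — match f
step 5: stack=$ e  input=e b $  — match e
step 6: stack=$  input=b $  — error: stack empty but input remains

b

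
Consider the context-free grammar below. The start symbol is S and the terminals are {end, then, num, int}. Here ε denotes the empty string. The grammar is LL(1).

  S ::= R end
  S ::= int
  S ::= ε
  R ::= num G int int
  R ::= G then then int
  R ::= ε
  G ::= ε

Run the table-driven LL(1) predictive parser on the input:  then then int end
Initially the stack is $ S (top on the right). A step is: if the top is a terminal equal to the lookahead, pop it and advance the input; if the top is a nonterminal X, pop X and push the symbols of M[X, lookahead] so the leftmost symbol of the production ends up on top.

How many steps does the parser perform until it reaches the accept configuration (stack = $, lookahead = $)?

7

step 1: stack=$ S  input=then then int end $  — expand S ::= R end
step 2: stack=$ end R  input=then then int end $  — expand R ::= G then then int
step 3: stack=$ end int then then G  input=then then int end $  — expand G ::= ε
step 4: stack=$ end int then then  input=then then int end $  — match then
step 5: stack=$ end int then  input=then int end $  — match then
step 6: stack=$ end int  input=int end $  — match int
step 7: stack=$ end  input=end $  — match end
Accept reached after 7 steps.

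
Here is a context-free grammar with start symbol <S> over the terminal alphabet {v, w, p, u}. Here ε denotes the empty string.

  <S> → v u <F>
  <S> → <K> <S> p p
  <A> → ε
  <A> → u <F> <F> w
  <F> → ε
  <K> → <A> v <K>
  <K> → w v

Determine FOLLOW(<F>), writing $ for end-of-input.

{$, p, w}

FIRST(<A>): from <A>→ε we get {ε}; from <A>→u <F> <F> w we get {u}. So FIRST(<A>) = {ε, u}.
FIRST(<F>): from <F>→ε we get {ε}. So FIRST(<F>) = {ε}.
FIRST(<K>): from <K>→<A> v <K> we get {u, v}; from <K>→w v we get {w}. So FIRST(<K>) = {u, v, w}.
FIRST(<S>): from <S>→v u <F> we get {v}; from <S>→<K> <S> p p we get {u, v, w}. So FIRST(<S>) = {u, v, w}.
FOLLOW(<S>) includes $ since <S> is the start symbol.
FOLLOW(<S>): in <S>→<K> <S> p p, <S> is followed by p p with FIRST {p}. Thus FOLLOW(<S>) = {$, p}.
FOLLOW(<A>): in <K>→<A> v <K>, <A> is followed by v <K> with FIRST {v}. Thus FOLLOW(<A>) = {v}.
FOLLOW(<F>): in <S>→v u <F>, the suffix after <F> is empty, so FOLLOW(<F>) ⊇ FOLLOW(<S>) = {$, p}; in <A>→u <F> <F> w (occurrence 1), <F> is followed by <F> w with FIRST {w}; in <A>→u <F> <F> w (occurrence 2), <F> is followed by w with FIRST {w}. Thus FOLLOW(<F>) = {$, p, w}.
FOLLOW(<K>): in <S>→<K> <S> p p, <K> is followed by <S> p p with FIRST {u, v, w}; in <K>→<A> v <K>, the suffix after <K> is empty (adds nothing new). Thus FOLLOW(<K>) = {u, v, w}.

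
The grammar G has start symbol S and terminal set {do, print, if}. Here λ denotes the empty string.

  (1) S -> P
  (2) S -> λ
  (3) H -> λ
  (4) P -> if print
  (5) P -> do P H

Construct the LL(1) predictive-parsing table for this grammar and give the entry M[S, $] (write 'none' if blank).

S -> λ

FIRST(H): from H->λ we get {λ}. So FIRST(H) = {λ}.
FIRST(P): from P->if print we get {if}; from P->do P H we get {do}. So FIRST(P) = {do, if}.
FIRST(S): from S->P we get {do, if}; from S->λ we get {λ}. So FIRST(S) = {λ, do, if}.
FOLLOW(S) includes $ since S is the start symbol.
FOLLOW(S): S appears on no right-hand side. Thus FOLLOW(S) = {$}.
For S -> P: FIRST(P) = {do, if}, so it goes in M[S, t] for t ∈ {do, if}.
For S -> λ: FIRST(λ) = {λ}, so it goes in M[S, t] for t ∈ {}; since λ ∈ FIRST, also for every t ∈ FOLLOW(S) = {$}.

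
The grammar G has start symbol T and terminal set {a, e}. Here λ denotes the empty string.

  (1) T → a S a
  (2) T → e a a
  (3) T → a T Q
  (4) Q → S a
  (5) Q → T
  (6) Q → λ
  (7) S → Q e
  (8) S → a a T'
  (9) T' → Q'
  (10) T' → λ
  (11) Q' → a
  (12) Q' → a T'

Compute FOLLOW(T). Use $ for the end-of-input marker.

FIRST(T): from T→a S a we get {a}; from T→e a a we get {e}; from T→a T Q we get {a}. So FIRST(T) = {a, e}.
FIRST(Q'): from Q'→a we get {a}; from Q'→a T' we get {a}. So FIRST(Q') = {a}.
FIRST(T'): from T'→Q' we get {a}; from T'→λ we get {λ}. So FIRST(T') = {λ, a}.
FIRST(Q): from Q→S a we get {a, e}; from Q→T we get {a, e}; from Q→λ we get {λ}. So FIRST(Q) = {λ, a, e}.
FIRST(S): from S→Q e we get {a, e}; from S→a a T' we get {a}. So FIRST(S) = {a, e}.
FOLLOW(T) includes $ since T is the start symbol.
FOLLOW(S): in T→a S a, S is followed by a with FIRST {a}; in Q→S a, S is followed by a with FIRST {a}. Thus FOLLOW(S) = {a}.
FOLLOW(T): in T→a T Q, T is followed by Q with FIRST {λ, a, e}; in T→a T Q, the suffix after T is nullable (adds nothing new); in Q→T, the suffix after T is empty, so FOLLOW(T) ⊇ FOLLOW(Q) = {$, a, e}. Thus FOLLOW(T) = {$, a, e}.
FOLLOW(Q): in T→a T Q, the suffix after Q is empty, so FOLLOW(Q) ⊇ FOLLOW(T) = {$, a, e}; in S→Q e, Q is followed by e with FIRST {e}. Thus FOLLOW(Q) = {$, a, e}.
FOLLOW(T'): in S→a a T', the suffix after T' is empty, so FOLLOW(T') ⊇ FOLLOW(S) = {a}; in Q'→a T', the suffix after T' is empty, so FOLLOW(T') ⊇ FOLLOW(Q') = {a}. Thus FOLLOW(T') = {a}.
FOLLOW(Q'): in T'→Q', the suffix after Q' is empty, so FOLLOW(Q') ⊇ FOLLOW(T') = {a}. Thus FOLLOW(Q') = {a}.

{$, a, e}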